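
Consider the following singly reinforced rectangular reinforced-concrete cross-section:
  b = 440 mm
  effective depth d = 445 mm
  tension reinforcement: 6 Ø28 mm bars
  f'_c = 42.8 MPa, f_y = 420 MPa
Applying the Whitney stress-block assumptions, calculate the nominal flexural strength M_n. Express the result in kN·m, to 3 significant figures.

M_n ≈ 616 kN·m

A_s = 6 × 616 = 3696 mm².
T = A_s f_y = 3696 × 420 = 1552320 N = 1552.32 kN.
From C = T: a = T/(0.85 f'_c b) = 1552320/(0.85 × 42.8 × 440) = 96.98 mm.
M_n = T(d − a/2) = 1552.32 kN × (445 − 48.49) mm = 615.51 kN·m.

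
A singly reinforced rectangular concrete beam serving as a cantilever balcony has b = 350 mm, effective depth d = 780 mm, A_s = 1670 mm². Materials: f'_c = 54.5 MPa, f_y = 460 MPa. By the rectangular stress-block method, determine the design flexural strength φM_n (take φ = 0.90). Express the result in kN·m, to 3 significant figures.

T = A_s f_y = 1670 × 460 = 768200 N = 768.2 kN.
From C = T: a = T/(0.85 f'_c b) = 768200/(0.85 × 54.5 × 350) = 47.38 mm.
M_n = T(d − a/2) = 768.2 kN × (780 − 23.69) mm = 581.00 kN·m.
φM_n = 0.90 × 581.00 = 522.90 kN·m.

φM_n ≈ 523 kN·m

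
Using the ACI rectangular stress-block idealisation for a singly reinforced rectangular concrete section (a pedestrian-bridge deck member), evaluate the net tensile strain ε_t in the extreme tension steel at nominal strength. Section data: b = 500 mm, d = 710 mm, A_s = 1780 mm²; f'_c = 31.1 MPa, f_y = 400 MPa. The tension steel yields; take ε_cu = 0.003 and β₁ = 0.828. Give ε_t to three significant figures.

ε_t ≈ 0.0297

a = A_s f_y/(0.85 f'_c b) = 53.87 mm.
β₁ = 0.828, so c = a/β₁ = 53.87/0.828 = 65.06 mm.
From the linear strain diagram with ε_cu = 0.003: ε_t = 0.003 (d − c)/c = 0.003 × (710 − 65.06)/65.06 = 0.0297.
Since ε_t ≥ 0.005, the section is tension-controlled.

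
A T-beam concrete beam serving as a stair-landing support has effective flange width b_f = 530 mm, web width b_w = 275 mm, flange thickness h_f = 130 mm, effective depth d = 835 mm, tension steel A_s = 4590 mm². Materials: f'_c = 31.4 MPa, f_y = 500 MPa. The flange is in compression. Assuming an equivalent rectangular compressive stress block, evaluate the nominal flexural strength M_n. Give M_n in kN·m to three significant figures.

Tension: T = A_s f_y = 4590 × 500 = 2295000 N.
Try a within the flange: a = T/(0.85 f'_c b_f) = 2295000/(0.85 × 31.4 × 530) = 162.24 mm.
a = 162.24 > h_f = 130 mm: the block extends into the web. Split into flange-overhang and web parts.
C_f = 0.85 f'_c (b_f − b_w) h_f = 0.85 × 31.4 × (530 − 275) × 130 = 884774 N.
Remaining web compression depth: a_w = (T − C_f)/(0.85 f'_c b_w) = (2295000 − 884774)/(0.85 × 31.4 × 275) = 192.14 mm.
M_n = C_f(d − h_f/2) + (T − C_f)(d − a_w/2) = 884774 × (835 − 65) + 1410226 × (835 − 96.07) = 681.28 + 1042.06 = 1723.34 × 10⁶ N·mm.
M_n = 1723.34 kN·m.

M_n ≈ 1720 kN·m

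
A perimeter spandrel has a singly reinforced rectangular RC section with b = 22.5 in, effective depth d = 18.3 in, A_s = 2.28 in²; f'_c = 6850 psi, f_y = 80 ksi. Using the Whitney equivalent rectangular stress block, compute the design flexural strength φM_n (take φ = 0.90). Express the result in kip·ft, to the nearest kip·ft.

T = A_s f_y = 2.28 × 80 = 182.4 kips.
a = T/(0.85 f'_c b) = 182.4/(0.85 × 6.85 × 22.5) = 1.392 in.
M_n = T(d − a/2) = 182.4 × (18.3 − 0.696) = 3211.0 kip·in = 3211.0/12 = 267.58 kip·ft.
φM_n = 0.90 × 267.58 = 240.82 kip·ft.

φM_n ≈ 241 kip·ft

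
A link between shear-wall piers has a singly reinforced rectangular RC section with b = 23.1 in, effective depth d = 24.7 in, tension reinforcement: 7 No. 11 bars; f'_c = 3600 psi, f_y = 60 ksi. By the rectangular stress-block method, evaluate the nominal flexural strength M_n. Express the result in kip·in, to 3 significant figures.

M_n ≈ 13100 kip·in

A_s = 7 × 1.56 = 10.92 in².
T = A_s f_y = 10.92 × 60 = 655.2 kips.
a = T/(0.85 f'_c b) = 655.2/(0.85 × 3.6 × 23.1) = 9.269 in.
M_n = T(d − a/2) = 655.2 × (24.7 − 4.6345) = 13146.9 kip·in.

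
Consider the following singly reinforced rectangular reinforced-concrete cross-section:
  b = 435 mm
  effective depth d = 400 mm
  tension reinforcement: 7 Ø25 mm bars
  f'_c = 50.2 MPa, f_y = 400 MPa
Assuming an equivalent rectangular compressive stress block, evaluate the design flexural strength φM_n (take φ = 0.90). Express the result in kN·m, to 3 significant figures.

A_s = 7 × 491 = 3437 mm².
T = A_s f_y = 3437 × 400 = 1374800 N = 1374.8 kN.
From C = T: a = T/(0.85 f'_c b) = 1374800/(0.85 × 50.2 × 435) = 74.07 mm.
M_n = T(d − a/2) = 1374.8 kN × (400 − 37.035) mm = 499.00 kN·m.
φM_n = 0.90 × 499.00 = 449.10 kN·m.

φM_n ≈ 449 kN·m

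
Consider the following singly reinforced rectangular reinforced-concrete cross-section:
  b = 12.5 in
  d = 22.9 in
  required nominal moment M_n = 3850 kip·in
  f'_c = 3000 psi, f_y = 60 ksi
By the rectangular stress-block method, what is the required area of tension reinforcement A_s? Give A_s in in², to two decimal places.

From M_n = 0.85 f'_c a b (d − a/2):
a = d − √(d² − 2M_n/(0.85 f'_c b)) = 22.9 − √(22.9² − 2 × 3850/(0.85 × 3 × 12.5)) = 6.082 in.
A_s = 0.85 f'_c a b / f_y = 0.85 × 3 × 6.082 × 12.5 / 60 = 3.231 in².

A_s ≈ 3.23 in²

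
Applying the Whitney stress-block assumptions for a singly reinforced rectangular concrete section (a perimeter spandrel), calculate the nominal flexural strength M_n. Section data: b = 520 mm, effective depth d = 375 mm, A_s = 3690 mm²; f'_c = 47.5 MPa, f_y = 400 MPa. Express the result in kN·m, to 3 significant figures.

T = A_s f_y = 3690 × 400 = 1476000 N = 1476 kN.
From C = T: a = T/(0.85 f'_c b) = 1476000/(0.85 × 47.5 × 520) = 70.30 mm.
M_n = T(d − a/2) = 1476 kN × (375 − 35.15) mm = 501.62 kN·m.

M_n ≈ 502 kN·m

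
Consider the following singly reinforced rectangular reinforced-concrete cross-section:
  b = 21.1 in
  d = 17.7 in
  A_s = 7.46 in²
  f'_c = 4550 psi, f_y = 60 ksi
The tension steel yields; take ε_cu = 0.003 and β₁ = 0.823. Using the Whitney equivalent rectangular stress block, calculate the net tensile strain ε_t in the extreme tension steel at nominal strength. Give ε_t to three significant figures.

a = A_s f_y/(0.85 f'_c b) = 5.485 in.
β₁ = 0.823, so c = a/β₁ = 5.485/0.823 = 6.665 in.
From the linear strain diagram with ε_cu = 0.003: ε_t = 0.003 (d − c)/c = 0.003 × (17.7 − 6.665)/6.665 = 0.00497.
ε_t is between 0.004 and 0.005 — transition zone.

ε_t ≈ 0.00497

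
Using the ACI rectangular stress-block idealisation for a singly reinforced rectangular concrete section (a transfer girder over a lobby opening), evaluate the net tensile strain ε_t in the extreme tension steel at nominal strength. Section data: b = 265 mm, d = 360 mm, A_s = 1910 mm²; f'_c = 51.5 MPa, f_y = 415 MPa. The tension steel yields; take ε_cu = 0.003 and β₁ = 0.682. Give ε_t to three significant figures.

ε_t ≈ 0.00778

a = A_s f_y/(0.85 f'_c b) = 68.33 mm.
β₁ = 0.682, so c = a/β₁ = 68.33/0.682 = 100.19 mm.
From the linear strain diagram with ε_cu = 0.003: ε_t = 0.003 (d − c)/c = 0.003 × (360 − 100.19)/100.19 = 0.00778.
Since ε_t ≥ 0.005, the section is tension-controlled.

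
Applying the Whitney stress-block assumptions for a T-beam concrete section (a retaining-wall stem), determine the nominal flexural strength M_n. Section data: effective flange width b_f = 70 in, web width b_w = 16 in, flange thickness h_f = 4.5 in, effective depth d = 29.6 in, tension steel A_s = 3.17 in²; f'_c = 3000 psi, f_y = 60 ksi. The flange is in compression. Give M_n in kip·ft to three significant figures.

M_n ≈ 461 kip·ft

Tension: T = A_s f_y = 3.17 × 60 = 190.2 kips.
Try a within the flange: a = T/(0.85 f'_c b_f) = 190.2/(0.85 × 3 × 70) = 1.066 in.
Since a = 1.066 ≤ h_f = 4.5 in, the stress block lies entirely in the flange; analyse as a rectangular beam of width b_f.
M_n = T(d − a/2) = 190.2 × (29.6 − 0.533) = 5528.5 kip·in.
M_n = 5528.5/12 = 460.71 kip·ft.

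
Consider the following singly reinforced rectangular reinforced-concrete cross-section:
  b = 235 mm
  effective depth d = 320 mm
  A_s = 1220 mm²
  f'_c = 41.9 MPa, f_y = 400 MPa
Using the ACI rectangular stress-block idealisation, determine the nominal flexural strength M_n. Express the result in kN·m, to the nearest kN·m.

M_n ≈ 142 kN·m

T = A_s f_y = 1220 × 400 = 488000 N = 488 kN.
From C = T: a = T/(0.85 f'_c b) = 488000/(0.85 × 41.9 × 235) = 58.31 mm.
M_n = T(d − a/2) = 488 kN × (320 − 29.155) mm = 141.93 kN·m.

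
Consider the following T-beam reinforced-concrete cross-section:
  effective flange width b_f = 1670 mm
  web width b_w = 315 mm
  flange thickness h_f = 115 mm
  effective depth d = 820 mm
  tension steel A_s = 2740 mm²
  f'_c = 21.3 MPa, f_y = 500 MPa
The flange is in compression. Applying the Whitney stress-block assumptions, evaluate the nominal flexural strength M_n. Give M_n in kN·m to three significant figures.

M_n ≈ 1090 kN·m

Tension: T = A_s f_y = 2740 × 500 = 1370000 N.
Try a within the flange: a = T/(0.85 f'_c b_f) = 1370000/(0.85 × 21.3 × 1670) = 45.31 mm.
Since a = 45.31 ≤ h_f = 115 mm, the stress block lies entirely in the flange; analyse as a rectangular beam of width b_f.
M_n = T(d − a/2) = 1370000 × (820 − 22.655) = 1092.36 × 10⁶ N·mm.
M_n = 1092.36 kN·m.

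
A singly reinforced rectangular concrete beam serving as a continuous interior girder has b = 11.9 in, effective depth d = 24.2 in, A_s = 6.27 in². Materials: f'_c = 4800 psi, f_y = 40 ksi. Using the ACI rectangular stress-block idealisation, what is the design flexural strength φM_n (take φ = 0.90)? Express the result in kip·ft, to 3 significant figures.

φM_n ≈ 407 kip·ft

T = A_s f_y = 6.27 × 40 = 250.8 kips.
a = T/(0.85 f'_c b) = 250.8/(0.85 × 4.8 × 11.9) = 5.166 in.
M_n = T(d − a/2) = 250.8 × (24.2 − 2.583) = 5421.5 kip·in = 5421.5/12 = 451.79 kip·ft.
φM_n = 0.90 × 451.79 = 406.61 kip·ft.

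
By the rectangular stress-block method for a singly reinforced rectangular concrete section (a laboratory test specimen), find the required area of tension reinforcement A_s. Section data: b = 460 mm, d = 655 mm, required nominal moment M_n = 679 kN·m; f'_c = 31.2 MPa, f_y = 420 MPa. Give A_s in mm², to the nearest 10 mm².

A_s ≈ 2650 mm²

With M_n = 0.85 f'_c a b (d − a/2), solve the quadratic for a:
a = d − √(d² − 2M_n/(0.85 f'_c b)) = 655 − √(655² − 2 × 679×10⁶/(0.85 × 31.2 × 460)) = 91.35 mm.
A_s = 0.85 f'_c a b / f_y = 0.85 × 31.2 × 91.35 × 460 / 420 = 2653.3 mm².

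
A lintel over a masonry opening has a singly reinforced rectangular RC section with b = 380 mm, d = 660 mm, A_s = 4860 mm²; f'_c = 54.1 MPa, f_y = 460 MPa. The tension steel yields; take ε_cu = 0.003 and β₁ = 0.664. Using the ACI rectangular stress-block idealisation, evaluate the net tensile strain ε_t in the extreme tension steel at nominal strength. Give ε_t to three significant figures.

a = A_s f_y/(0.85 f'_c b) = 127.94 mm.
β₁ = 0.664, so c = a/β₁ = 127.94/0.664 = 192.68 mm.
From the linear strain diagram with ε_cu = 0.003: ε_t = 0.003 (d − c)/c = 0.003 × (660 − 192.68)/192.68 = 0.00728.
Since ε_t ≥ 0.005, the section is tension-controlled.

ε_t ≈ 0.00728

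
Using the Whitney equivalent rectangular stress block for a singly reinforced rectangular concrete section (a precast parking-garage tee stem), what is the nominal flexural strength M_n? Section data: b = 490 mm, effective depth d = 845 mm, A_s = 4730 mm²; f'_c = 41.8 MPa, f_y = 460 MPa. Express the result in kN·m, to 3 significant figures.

T = A_s f_y = 4730 × 460 = 2175800 N = 2175.8 kN.
From C = T: a = T/(0.85 f'_c b) = 2175800/(0.85 × 41.8 × 490) = 124.98 mm.
M_n = T(d − a/2) = 2175.8 kN × (845 − 62.49) mm = 1702.59 kN·m.

M_n ≈ 1700 kN·m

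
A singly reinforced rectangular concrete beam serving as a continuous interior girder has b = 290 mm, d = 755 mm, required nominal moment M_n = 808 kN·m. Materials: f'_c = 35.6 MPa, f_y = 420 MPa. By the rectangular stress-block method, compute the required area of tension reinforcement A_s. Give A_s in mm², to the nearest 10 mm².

With M_n = 0.85 f'_c a b (d − a/2), solve the quadratic for a:
a = d − √(d² − 2M_n/(0.85 f'_c b)) = 755 − √(755² − 2 × 808×10⁶/(0.85 × 35.6 × 290)) = 133.81 mm.
A_s = 0.85 f'_c a b / f_y = 0.85 × 35.6 × 133.81 × 290 / 420 = 2795.8 mm².

A_s ≈ 2800 mm²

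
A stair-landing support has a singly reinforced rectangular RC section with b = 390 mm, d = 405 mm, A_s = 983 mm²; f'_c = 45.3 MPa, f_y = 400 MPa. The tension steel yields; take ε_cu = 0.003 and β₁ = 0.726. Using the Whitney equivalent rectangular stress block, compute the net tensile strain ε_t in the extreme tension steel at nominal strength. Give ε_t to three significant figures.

a = A_s f_y/(0.85 f'_c b) = 26.18 mm.
β₁ = 0.726, so c = a/β₁ = 26.18/0.726 = 36.06 mm.
From the linear strain diagram with ε_cu = 0.003: ε_t = 0.003 (d − c)/c = 0.003 × (405 − 36.06)/36.06 = 0.0307.
Since ε_t ≥ 0.005, the section is tension-controlled.

ε_t ≈ 0.0307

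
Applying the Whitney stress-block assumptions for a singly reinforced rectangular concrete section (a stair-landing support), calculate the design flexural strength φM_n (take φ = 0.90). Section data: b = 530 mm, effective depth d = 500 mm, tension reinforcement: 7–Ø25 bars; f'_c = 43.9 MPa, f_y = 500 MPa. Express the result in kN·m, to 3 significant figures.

φM_n ≈ 706 kN·m

A_s = 7 × 491 = 3437 mm².
T = A_s f_y = 3437 × 500 = 1718500 N = 1718.5 kN.
From C = T: a = T/(0.85 f'_c b) = 1718500/(0.85 × 43.9 × 530) = 86.89 mm.
M_n = T(d − a/2) = 1718.5 kN × (500 − 43.445) mm = 784.59 kN·m.
φM_n = 0.90 × 784.59 = 706.13 kN·m.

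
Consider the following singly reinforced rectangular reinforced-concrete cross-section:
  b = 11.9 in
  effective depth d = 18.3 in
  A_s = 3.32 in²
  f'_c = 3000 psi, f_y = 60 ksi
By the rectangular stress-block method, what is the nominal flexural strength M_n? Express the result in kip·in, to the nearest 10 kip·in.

T = A_s f_y = 3.32 × 60 = 199.2 kips.
a = T/(0.85 f'_c b) = 199.2/(0.85 × 3 × 11.9) = 6.565 in.
M_n = T(d − a/2) = 199.2 × (18.3 − 3.2825) = 2991.5 kip·in.

M_n ≈ 2990 kip·in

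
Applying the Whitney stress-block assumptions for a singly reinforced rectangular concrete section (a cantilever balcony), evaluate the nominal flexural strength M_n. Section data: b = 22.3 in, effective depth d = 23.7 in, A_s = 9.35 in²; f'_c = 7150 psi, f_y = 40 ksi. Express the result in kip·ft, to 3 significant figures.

M_n ≈ 696 kip·ft

T = A_s f_y = 9.35 × 40 = 374 kips.
a = T/(0.85 f'_c b) = 374/(0.85 × 7.15 × 22.3) = 2.760 in.
M_n = T(d − a/2) = 374 × (23.7 − 1.38) = 8347.7 kip·in = 8347.7/12 = 695.64 kip·ft.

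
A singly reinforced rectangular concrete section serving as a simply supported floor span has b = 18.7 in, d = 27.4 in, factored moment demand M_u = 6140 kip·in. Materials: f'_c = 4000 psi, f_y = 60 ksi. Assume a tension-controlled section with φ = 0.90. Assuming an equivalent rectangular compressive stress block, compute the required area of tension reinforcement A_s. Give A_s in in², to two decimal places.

A_s ≈ 4.50 in²

M_n = M_u/φ = 6140/0.90 = 6822.22 kip·in.
From M_n = 0.85 f'_c a b (d − a/2):
a = d − √(d² − 2M_n/(0.85 f'_c b)) = 27.4 − √(27.4² − 2 × 6822.22/(0.85 × 4 × 18.7)) = 4.245 in.
A_s = 0.85 f'_c a b / f_y = 0.85 × 4 × 4.245 × 18.7 / 60 = 4.498 in².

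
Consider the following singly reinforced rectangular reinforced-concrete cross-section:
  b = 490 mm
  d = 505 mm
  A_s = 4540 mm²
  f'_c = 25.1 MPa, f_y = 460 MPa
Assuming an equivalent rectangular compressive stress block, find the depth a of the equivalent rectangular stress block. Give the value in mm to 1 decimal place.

a ≈ 199.8 mm

T = A_s f_y = 4540 × 460 = 2088400 N = 2088.4 kN.
Setting C = 0.85 f'_c a b equal to T: a = 2088400/(0.85 × 25.1 × 490) = 199.8 mm.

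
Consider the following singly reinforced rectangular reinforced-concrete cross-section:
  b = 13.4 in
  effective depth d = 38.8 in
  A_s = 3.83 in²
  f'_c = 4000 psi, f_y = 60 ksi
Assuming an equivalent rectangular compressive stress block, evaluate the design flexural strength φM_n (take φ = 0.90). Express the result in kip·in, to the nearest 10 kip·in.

φM_n ≈ 7500 kip·in

T = A_s f_y = 3.83 × 60 = 229.8 kips.
a = T/(0.85 f'_c b) = 229.8/(0.85 × 4 × 13.4) = 5.044 in.
M_n = T(d − a/2) = 229.8 × (38.8 − 2.522) = 8336.7 kip·in.
φM_n = 0.90 × 8336.7 = 7503.0 kip·in.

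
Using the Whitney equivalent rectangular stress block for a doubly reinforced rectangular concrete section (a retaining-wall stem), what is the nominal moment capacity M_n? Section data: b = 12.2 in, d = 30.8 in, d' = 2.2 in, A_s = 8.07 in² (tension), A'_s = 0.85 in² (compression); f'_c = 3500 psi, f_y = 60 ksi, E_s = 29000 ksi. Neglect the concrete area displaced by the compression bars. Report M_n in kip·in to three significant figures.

M_n ≈ 12200 kip·in

Assume both steels yield.
a = (A_s − A'_s) f_y/(0.85 f'_c b) = (8.07 − 0.85) × 60/(0.85 × 3.5 × 12.2) = 11.936 in.
c = a/β₁ = 11.936/0.85 = 14.042 in; ε'_s = 0.003(c − d')/c = 0.0025 ≥ ε_y = 0.0021, so the compression steel yields.
M_n = (A_s − A'_s) f_y (d − a/2) + A'_s f_y (d − d') = 433.2 × (30.8 − 5.968) + 51 × (30.8 − 2.2) = 10757.2 + 1458.6 = 12215.8 kip·in.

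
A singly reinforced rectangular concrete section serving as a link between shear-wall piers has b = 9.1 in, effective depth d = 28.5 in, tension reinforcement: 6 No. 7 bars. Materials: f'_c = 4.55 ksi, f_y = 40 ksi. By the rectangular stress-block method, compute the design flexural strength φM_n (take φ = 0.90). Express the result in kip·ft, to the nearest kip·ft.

φM_n ≈ 286 kip·ft

A_s = 6 × 0.6 = 3.6 in².
T = A_s f_y = 3.6 × 40 = 144 kips.
a = T/(0.85 f'_c b) = 144/(0.85 × 4.55 × 9.1) = 4.092 in.
M_n = T(d − a/2) = 144 × (28.5 − 2.046) = 3809.4 kip·in = 3809.4/12 = 317.45 kip·ft.
φM_n = 0.90 × 317.45 = 285.71 kip·ft.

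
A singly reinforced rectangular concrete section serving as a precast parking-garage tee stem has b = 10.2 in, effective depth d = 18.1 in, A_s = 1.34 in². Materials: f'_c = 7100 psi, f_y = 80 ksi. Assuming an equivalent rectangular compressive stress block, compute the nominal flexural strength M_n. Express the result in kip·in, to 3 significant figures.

M_n ≈ 1850 kip·in

T = A_s f_y = 1.34 × 80 = 107.2 kips.
a = T/(0.85 f'_c b) = 107.2/(0.85 × 7.1 × 10.2) = 1.741 in.
M_n = T(d − a/2) = 107.2 × (18.1 − 0.8705) = 1847.0 kip·in.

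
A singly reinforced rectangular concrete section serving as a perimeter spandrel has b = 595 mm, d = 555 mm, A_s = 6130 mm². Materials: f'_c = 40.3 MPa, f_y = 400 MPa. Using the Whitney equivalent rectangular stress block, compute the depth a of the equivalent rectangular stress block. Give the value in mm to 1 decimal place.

a ≈ 120.3 mm

T = A_s f_y = 6130 × 400 = 2452000 N = 2452 kN.
Setting C = 0.85 f'_c a b equal to T: a = 2452000/(0.85 × 40.3 × 595) = 120.3 mm.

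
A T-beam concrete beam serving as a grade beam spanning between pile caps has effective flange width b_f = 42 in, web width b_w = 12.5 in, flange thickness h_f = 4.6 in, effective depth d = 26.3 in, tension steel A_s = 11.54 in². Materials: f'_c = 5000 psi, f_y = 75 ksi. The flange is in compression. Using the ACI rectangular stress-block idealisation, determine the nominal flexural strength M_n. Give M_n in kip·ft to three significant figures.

M_n ≈ 1720 kip·ft

Tension: T = A_s f_y = 11.54 × 75 = 865.5 kips.
Try a within the flange: a = T/(0.85 f'_c b_f) = 865.5/(0.85 × 5 × 42) = 4.849 in.
a = 4.849 > h_f = 4.6 in: the block extends into the web. Split into flange-overhang and web parts.
C_f = 0.85 f'_c (b_f − b_w) h_f = 0.85 × 5 × (42 − 12.5) × 4.6 = 576.7 kips.
Remaining web compression depth: a_w = (T − C_f)/(0.85 f'_c b_w) = (865.5 − 576.7)/(0.85 × 5 × 12.5) = 5.436 in.
M_n = C_f(d − h_f/2) + (T − C_f)(d − a_w/2) = 576.7 × (26.3 − 2.3) + 288.8 × (26.3 − 2.718) = 13840.8 + 6810.5 = 20651.3 kip·in.
M_n = 20651.3/12 = 1720.94 kip·ft.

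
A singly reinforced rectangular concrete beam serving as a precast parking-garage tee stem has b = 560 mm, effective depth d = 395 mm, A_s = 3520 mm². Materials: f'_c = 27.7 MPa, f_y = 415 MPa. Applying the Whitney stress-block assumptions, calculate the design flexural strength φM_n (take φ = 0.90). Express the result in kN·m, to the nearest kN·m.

T = A_s f_y = 3520 × 415 = 1460800 N = 1460.8 kN.
From C = T: a = T/(0.85 f'_c b) = 1460800/(0.85 × 27.7 × 560) = 110.79 mm.
M_n = T(d − a/2) = 1460.8 kN × (395 − 55.395) mm = 496.09 kN·m.
φM_n = 0.90 × 496.09 = 446.48 kN·m.

φM_n ≈ 446 kN·m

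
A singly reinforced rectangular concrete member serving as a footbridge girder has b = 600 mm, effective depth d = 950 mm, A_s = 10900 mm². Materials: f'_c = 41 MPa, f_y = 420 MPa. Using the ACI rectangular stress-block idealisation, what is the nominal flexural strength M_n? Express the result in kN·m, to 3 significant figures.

T = A_s f_y = 10900 × 420 = 4578000 N = 4578 kN.
From C = T: a = T/(0.85 f'_c b) = 4578000/(0.85 × 41 × 600) = 218.94 mm.
M_n = T(d − a/2) = 4578 kN × (950 − 109.47) mm = 3847.95 kN·m.

M_n ≈ 3850 kN·m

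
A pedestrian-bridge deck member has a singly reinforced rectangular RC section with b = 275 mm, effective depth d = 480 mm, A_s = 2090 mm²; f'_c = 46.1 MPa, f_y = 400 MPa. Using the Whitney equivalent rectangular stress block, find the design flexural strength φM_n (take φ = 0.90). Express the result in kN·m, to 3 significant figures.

T = A_s f_y = 2090 × 400 = 836000 N = 836 kN.
From C = T: a = T/(0.85 f'_c b) = 836000/(0.85 × 46.1 × 275) = 77.58 mm.
M_n = T(d − a/2) = 836 kN × (480 − 38.79) mm = 368.85 kN·m.
φM_n = 0.90 × 368.85 = 331.97 kN·m.

φM_n ≈ 332 kN·m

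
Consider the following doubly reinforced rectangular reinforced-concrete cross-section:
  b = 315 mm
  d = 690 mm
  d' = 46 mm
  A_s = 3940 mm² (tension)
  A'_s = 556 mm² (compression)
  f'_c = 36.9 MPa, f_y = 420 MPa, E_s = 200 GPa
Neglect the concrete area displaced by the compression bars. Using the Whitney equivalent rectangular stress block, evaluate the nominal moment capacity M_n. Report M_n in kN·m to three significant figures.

M_n ≈ 1030 kN·m

Assume both tension and compression steel yield.
Net tension couple steel: A_s − A'_s = 3384 mm².
a = (A_s − A'_s) f_y / (0.85 f'_c b) = 1421280/(0.85 × 36.9 × 315) = 143.85 mm.
c = a/β₁ = 143.85/0.786 = 183.02 mm; ε'_s = 0.003(c − d')/c = 0.0022 ≥ f_y/E_s = 0.0021, so compression steel does yield.
M_n = (A_s − A'_s) f_y (d − a/2) + A'_s f_y (d − d') = [1421280 × (690 − 71.925) + 233520 × (690 − 46)] × 10⁻⁶ = 878.46 + 150.39 = 1028.85 kN·m.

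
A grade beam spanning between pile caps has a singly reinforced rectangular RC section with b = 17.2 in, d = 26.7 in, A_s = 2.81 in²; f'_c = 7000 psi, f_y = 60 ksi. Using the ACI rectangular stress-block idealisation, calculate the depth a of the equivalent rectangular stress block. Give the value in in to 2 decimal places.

a ≈ 1.65 in

T = A_s f_y = 2.81 × 60 = 168.6 kips.
a = T/(0.85 f'_c b) = 168.6/(0.85 × 7 × 17.2) = 1.65 in.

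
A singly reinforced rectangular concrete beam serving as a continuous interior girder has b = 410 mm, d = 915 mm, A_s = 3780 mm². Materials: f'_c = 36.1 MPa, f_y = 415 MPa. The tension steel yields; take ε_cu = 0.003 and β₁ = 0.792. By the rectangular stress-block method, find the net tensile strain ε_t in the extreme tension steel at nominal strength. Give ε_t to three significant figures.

a = A_s f_y/(0.85 f'_c b) = 124.69 mm.
β₁ = 0.792, so c = a/β₁ = 124.69/0.792 = 157.44 mm.
From the linear strain diagram with ε_cu = 0.003: ε_t = 0.003 (d − c)/c = 0.003 × (915 − 157.44)/157.44 = 0.0144.
Since ε_t ≥ 0.005, the section is tension-controlled.

ε_t ≈ 0.0144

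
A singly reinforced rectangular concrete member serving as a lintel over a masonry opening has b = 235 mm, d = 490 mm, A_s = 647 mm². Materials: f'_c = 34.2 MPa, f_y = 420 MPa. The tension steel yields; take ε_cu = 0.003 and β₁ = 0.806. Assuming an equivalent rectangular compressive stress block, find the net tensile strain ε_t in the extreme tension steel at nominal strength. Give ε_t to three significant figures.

ε_t ≈ 0.0268

a = A_s f_y/(0.85 f'_c b) = 39.78 mm.
β₁ = 0.806, so c = a/β₁ = 39.78/0.806 = 49.35 mm.
From the linear strain diagram with ε_cu = 0.003: ε_t = 0.003 (d − c)/c = 0.003 × (490 − 49.35)/49.35 = 0.0268.
Since ε_t ≥ 0.005, the section is tension-controlled.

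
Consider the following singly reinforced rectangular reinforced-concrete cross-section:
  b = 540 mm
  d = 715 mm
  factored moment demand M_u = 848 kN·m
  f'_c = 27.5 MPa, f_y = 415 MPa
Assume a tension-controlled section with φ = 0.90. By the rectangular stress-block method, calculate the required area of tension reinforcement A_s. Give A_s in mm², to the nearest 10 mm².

A_s ≈ 3450 mm²

M_n = M_u/φ = 848/0.90 = 942.222 kN·m.
With M_n = 0.85 f'_c a b (d − a/2), solve the quadratic for a:
a = d − √(d² − 2M_n/(0.85 f'_c b)) = 715 − √(715² − 2 × 942.222×10⁶/(0.85 × 27.5 × 540)) = 113.39 mm.
A_s = 0.85 f'_c a b / f_y = 0.85 × 27.5 × 113.39 × 540 / 415 = 3448.8 mm².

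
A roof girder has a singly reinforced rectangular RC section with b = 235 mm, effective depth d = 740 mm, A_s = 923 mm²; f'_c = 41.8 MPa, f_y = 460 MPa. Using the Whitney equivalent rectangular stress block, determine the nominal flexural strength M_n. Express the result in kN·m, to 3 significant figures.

T = A_s f_y = 923 × 460 = 424580 N = 424.58 kN.
From C = T: a = T/(0.85 f'_c b) = 424580/(0.85 × 41.8 × 235) = 50.85 mm.
M_n = T(d − a/2) = 424.58 kN × (740 − 25.425) mm = 303.39 kN·m.

M_n ≈ 303 kN·m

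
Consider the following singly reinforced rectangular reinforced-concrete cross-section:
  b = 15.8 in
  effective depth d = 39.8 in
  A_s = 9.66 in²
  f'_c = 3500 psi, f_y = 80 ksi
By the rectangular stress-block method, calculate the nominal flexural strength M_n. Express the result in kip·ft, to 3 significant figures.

M_n ≈ 2030 kip·ft

T = A_s f_y = 9.66 × 80 = 772.8 kips.
a = T/(0.85 f'_c b) = 772.8/(0.85 × 3.5 × 15.8) = 16.441 in.
M_n = T(d − a/2) = 772.8 × (39.8 − 8.2205) = 24404.6 kip·in = 24404.6/12 = 2033.72 kip·ft.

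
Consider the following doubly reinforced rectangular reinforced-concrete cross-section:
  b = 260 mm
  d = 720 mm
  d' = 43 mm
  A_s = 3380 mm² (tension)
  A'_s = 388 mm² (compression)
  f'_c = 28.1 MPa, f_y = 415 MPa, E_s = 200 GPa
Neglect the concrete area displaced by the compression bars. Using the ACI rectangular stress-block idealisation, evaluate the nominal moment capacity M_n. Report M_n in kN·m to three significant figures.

M_n ≈ 879 kN·m

Assume both tension and compression steel yield.
Net tension couple steel: A_s − A'_s = 2992 mm².
a = (A_s − A'_s) f_y / (0.85 f'_c b) = 1241680/(0.85 × 28.1 × 260) = 199.95 mm.
c = a/β₁ = 199.95/0.849 = 235.51 mm; ε'_s = 0.003(c − d')/c = 0.0025 ≥ f_y/E_s = 0.0021, so compression steel does yield.
M_n = (A_s − A'_s) f_y (d − a/2) + A'_s f_y (d − d') = [1241680 × (720 − 99.975) + 161020 × (720 − 43)] × 10⁻⁶ = 769.87 + 109.01 = 878.88 kN·m.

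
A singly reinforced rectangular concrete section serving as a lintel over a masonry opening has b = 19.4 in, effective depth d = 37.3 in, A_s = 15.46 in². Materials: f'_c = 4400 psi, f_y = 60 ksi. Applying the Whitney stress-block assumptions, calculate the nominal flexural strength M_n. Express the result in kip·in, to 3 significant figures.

M_n ≈ 28700 kip·in

T = A_s f_y = 15.46 × 60 = 927.6 kips.
a = T/(0.85 f'_c b) = 927.6/(0.85 × 4.4 × 19.4) = 12.785 in.
M_n = T(d − a/2) = 927.6 × (37.3 − 6.3925) = 28669.8 kip·in.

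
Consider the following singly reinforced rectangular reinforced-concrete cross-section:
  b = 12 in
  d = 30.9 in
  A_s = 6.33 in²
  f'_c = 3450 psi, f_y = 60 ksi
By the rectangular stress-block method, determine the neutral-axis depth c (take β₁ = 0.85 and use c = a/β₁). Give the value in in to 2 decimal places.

T = A_s f_y = 6.33 × 60 = 379.8 kips.
a = T/(0.85 f'_c b) = 379.8/(0.85 × 3.45 × 12) = 10.7928 in.
With β₁ = 0.85, c = a/β₁ = 10.7928/0.85 = 12.70 in.

c ≈ 12.70 in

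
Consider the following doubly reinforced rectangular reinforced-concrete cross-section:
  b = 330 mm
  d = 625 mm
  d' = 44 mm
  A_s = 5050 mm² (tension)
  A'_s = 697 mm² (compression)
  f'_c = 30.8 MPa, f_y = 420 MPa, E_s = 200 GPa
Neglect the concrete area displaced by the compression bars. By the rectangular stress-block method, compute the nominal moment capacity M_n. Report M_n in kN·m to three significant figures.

M_n ≈ 1120 kN·m

Assume both tension and compression steel yield.
Net tension couple steel: A_s − A'_s = 4353 mm².
a = (A_s − A'_s) f_y / (0.85 f'_c b) = 1828260/(0.85 × 30.8 × 330) = 211.62 mm.
c = a/β₁ = 211.62/0.83 = 254.96 mm; ε'_s = 0.003(c − d')/c = 0.0025 ≥ f_y/E_s = 0.0021, so compression steel does yield.
M_n = (A_s − A'_s) f_y (d − a/2) + A'_s f_y (d − d') = [1828260 × (625 − 105.81) + 292740 × (625 − 44)] × 10⁻⁶ = 949.21 + 170.08 = 1119.29 kN·m.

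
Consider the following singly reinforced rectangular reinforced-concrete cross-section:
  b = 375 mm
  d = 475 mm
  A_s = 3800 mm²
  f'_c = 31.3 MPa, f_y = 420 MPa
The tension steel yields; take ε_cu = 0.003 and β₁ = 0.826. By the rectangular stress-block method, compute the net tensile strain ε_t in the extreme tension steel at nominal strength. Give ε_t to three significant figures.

a = A_s f_y/(0.85 f'_c b) = 159.97 mm.
β₁ = 0.826, so c = a/β₁ = 159.97/0.826 = 193.67 mm.
From the linear strain diagram with ε_cu = 0.003: ε_t = 0.003 (d − c)/c = 0.003 × (475 − 193.67)/193.67 = 0.00436.
ε_t is between 0.004 and 0.005 — transition zone.

ε_t ≈ 0.00436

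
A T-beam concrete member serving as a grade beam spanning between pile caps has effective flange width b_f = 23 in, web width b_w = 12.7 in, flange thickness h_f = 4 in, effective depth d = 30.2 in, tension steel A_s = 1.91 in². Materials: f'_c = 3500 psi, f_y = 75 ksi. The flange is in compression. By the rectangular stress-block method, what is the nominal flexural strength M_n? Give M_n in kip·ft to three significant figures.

Tension: T = A_s f_y = 1.91 × 75 = 143.25 kips.
Try a within the flange: a = T/(0.85 f'_c b_f) = 143.25/(0.85 × 3.5 × 23) = 2.094 in.
Since a = 2.094 ≤ h_f = 4 in, the stress block lies entirely in the flange; analyse as a rectangular beam of width b_f.
M_n = T(d − a/2) = 143.25 × (30.2 − 1.047) = 4176.2 kip·in.
M_n = 4176.2/12 = 348.02 kip·ft.

M_n ≈ 348 kip·ft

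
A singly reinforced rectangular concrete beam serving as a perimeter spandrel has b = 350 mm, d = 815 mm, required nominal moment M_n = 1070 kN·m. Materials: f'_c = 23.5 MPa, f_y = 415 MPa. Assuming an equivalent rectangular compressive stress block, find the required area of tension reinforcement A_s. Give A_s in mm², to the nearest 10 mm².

With M_n = 0.85 f'_c a b (d − a/2), solve the quadratic for a:
a = d − √(d² − 2M_n/(0.85 f'_c b)) = 815 − √(815² − 2 × 1070×10⁶/(0.85 × 23.5 × 350)) = 216.56 mm.
A_s = 0.85 f'_c a b / f_y = 0.85 × 23.5 × 216.56 × 350 / 415 = 3648.3 mm².

A_s ≈ 3650 mm²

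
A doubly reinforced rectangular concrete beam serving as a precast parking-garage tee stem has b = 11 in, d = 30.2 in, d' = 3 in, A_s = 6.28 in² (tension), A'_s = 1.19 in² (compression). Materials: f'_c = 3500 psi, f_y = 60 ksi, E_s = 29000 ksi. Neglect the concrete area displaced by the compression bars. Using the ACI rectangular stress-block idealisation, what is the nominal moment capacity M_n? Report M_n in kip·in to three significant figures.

Assume both steels yield.
a = (A_s − A'_s) f_y/(0.85 f'_c b) = (6.28 − 1.19) × 60/(0.85 × 3.5 × 11) = 9.332 in.
c = a/β₁ = 9.332/0.85 = 10.979 in; ε'_s = 0.003(c − d')/c = 0.0022 ≥ ε_y = 0.0021, so the compression steel yields.
M_n = (A_s − A'_s) f_y (d − a/2) + A'_s f_y (d − d') = 305.4 × (30.2 − 4.666) + 71.4 × (30.2 − 3) = 7798.1 + 1942.1 = 9740.2 kip·in.

M_n ≈ 9740 kip·in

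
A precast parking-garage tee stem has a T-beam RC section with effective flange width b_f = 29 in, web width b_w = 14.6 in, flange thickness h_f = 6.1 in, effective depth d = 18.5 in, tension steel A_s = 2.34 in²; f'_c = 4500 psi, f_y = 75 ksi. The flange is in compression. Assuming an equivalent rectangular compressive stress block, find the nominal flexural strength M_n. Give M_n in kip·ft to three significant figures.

Tension: T = A_s f_y = 2.34 × 75 = 175.5 kips.
Try a within the flange: a = T/(0.85 f'_c b_f) = 175.5/(0.85 × 4.5 × 29) = 1.582 in.
Since a = 1.582 ≤ h_f = 6.1 in, the stress block lies entirely in the flange; analyse as a rectangular beam of width b_f.
M_n = T(d − a/2) = 175.5 × (18.5 − 0.791) = 3107.9 kip·in.
M_n = 3107.9/12 = 258.99 kip·ft.

M_n ≈ 259 kip·ft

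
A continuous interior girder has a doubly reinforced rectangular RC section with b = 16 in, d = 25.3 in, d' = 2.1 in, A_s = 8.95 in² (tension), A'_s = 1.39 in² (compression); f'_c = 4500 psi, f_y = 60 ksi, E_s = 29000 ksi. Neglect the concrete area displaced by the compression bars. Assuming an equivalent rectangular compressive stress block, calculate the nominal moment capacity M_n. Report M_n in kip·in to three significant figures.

M_n ≈ 11700 kip·in

Assume both steels yield.
a = (A_s − A'_s) f_y/(0.85 f'_c b) = (8.95 − 1.39) × 60/(0.85 × 4.5 × 16) = 7.412 in.
c = a/β₁ = 7.412/0.825 = 8.984 in; ε'_s = 0.003(c − d')/c = 0.0023 ≥ ε_y = 0.0021, so the compression steel yields.
M_n = (A_s − A'_s) f_y (d − a/2) + A'_s f_y (d − d') = 453.6 × (25.3 − 3.706) + 83.4 × (25.3 − 2.1) = 9795.0 + 1934.9 = 11729.9 kip·in.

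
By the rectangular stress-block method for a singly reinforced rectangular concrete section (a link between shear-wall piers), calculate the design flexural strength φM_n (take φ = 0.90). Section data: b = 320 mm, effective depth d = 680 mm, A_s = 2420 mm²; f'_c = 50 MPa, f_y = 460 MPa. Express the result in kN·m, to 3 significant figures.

T = A_s f_y = 2420 × 460 = 1113200 N = 1113.2 kN.
From C = T: a = T/(0.85 f'_c b) = 1113200/(0.85 × 50 × 320) = 81.85 mm.
M_n = T(d − a/2) = 1113.2 kN × (680 − 40.925) mm = 711.42 kN·m.
φM_n = 0.90 × 711.42 = 640.28 kN·m.

φM_n ≈ 640 kN·m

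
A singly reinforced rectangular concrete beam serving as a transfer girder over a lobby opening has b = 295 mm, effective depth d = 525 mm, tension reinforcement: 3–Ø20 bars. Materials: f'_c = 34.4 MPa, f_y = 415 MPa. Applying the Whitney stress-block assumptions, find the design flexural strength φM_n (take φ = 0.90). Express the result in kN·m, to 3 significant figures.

φM_n ≈ 177 kN·m

A_s = 3 × 314 = 942 mm².
T = A_s f_y = 942 × 415 = 390930 N = 390.93 kN.
From C = T: a = T/(0.85 f'_c b) = 390930/(0.85 × 34.4 × 295) = 45.32 mm.
M_n = T(d − a/2) = 390.93 kN × (525 − 22.66) mm = 196.38 kN·m.
φM_n = 0.90 × 196.38 = 176.74 kN·m.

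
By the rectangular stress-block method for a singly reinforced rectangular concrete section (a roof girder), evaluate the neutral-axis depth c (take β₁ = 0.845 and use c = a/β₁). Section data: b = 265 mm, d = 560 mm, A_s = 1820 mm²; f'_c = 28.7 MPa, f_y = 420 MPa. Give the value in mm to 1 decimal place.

c ≈ 139.9 mm

T = A_s f_y = 1820 × 420 = 764400 N = 764.4 kN.
Setting C = 0.85 f'_c a b equal to T: a = 764400/(0.85 × 28.7 × 265) = 118.243 mm.
With β₁ = 0.845, c = a/β₁ = 118.243/0.845 = 139.9 mm.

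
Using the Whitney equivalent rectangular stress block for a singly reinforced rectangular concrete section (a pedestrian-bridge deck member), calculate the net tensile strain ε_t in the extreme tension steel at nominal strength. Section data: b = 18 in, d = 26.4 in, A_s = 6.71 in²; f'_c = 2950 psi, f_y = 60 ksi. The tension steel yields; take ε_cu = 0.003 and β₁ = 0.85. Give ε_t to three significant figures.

a = A_s f_y/(0.85 f'_c b) = 8.920 in.
β₁ = 0.85, so c = a/β₁ = 8.920/0.85 = 10.494 in.
From the linear strain diagram with ε_cu = 0.003: ε_t = 0.003 (d − c)/c = 0.003 × (26.4 − 10.494)/10.494 = 0.00455.
ε_t is between 0.004 and 0.005 — transition zone.

ε_t ≈ 0.00455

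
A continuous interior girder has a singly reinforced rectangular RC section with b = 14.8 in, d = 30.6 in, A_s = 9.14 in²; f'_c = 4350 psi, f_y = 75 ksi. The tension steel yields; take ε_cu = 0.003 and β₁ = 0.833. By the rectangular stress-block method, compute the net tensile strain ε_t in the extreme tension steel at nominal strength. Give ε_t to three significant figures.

ε_t ≈ 0.00310

a = A_s f_y/(0.85 f'_c b) = 12.527 in.
β₁ = 0.833, so c = a/β₁ = 12.527/0.833 = 15.038 in.
From the linear strain diagram with ε_cu = 0.003: ε_t = 0.003 (d − c)/c = 0.003 × (30.6 − 15.038)/15.038 = 0.00310.
ε_t < 0.004 — the section is over-reinforced for flexure under ACI limits.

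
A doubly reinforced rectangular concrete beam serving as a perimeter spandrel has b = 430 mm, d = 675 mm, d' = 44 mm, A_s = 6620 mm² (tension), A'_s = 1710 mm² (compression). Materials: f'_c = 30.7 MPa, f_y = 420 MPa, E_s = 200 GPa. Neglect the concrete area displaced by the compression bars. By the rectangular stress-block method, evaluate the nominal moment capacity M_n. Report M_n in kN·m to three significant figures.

M_n ≈ 1660 kN·m

Assume both tension and compression steel yield.
Net tension couple steel: A_s − A'_s = 4910 mm².
a = (A_s − A'_s) f_y / (0.85 f'_c b) = 2062200/(0.85 × 30.7 × 430) = 183.78 mm.
c = a/β₁ = 183.78/0.831 = 221.16 mm; ε'_s = 0.003(c − d')/c = 0.0024 ≥ f_y/E_s = 0.0021, so compression steel does yield.
M_n = (A_s − A'_s) f_y (d − a/2) + A'_s f_y (d − d') = [2062200 × (675 − 91.89) + 718200 × (675 − 44)] × 10⁻⁶ = 1202.49 + 453.18 = 1655.67 kN·m.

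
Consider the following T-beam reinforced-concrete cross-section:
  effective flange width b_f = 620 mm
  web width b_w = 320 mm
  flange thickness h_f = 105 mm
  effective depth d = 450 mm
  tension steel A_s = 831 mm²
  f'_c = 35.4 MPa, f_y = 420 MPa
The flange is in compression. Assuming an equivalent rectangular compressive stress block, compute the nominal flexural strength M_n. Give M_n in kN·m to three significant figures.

M_n ≈ 154 kN·m

Tension: T = A_s f_y = 831 × 420 = 349020 N.
Try a within the flange: a = T/(0.85 f'_c b_f) = 349020/(0.85 × 35.4 × 620) = 18.71 mm.
Since a = 18.71 ≤ h_f = 105 mm, the stress block lies entirely in the flange; analyse as a rectangular beam of width b_f.
M_n = T(d − a/2) = 349020 × (450 − 9.355) = 153.79 × 10⁶ N·mm.
M_n = 153.79 kN·m.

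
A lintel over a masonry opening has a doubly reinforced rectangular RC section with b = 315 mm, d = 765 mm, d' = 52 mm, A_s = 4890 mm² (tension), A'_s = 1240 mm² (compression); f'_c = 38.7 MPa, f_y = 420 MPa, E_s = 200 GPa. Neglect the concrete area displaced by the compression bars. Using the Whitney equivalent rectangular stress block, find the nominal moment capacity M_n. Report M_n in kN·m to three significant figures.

M_n ≈ 1430 kN·m

Assume both tension and compression steel yield.
Net tension couple steel: A_s − A'_s = 3650 mm².
a = (A_s − A'_s) f_y / (0.85 f'_c b) = 1533000/(0.85 × 38.7 × 315) = 147.95 mm.
c = a/β₁ = 147.95/0.774 = 191.15 mm; ε'_s = 0.003(c − d')/c = 0.0022 ≥ f_y/E_s = 0.0021, so compression steel does yield.
M_n = (A_s − A'_s) f_y (d − a/2) + A'_s f_y (d − d') = [1533000 × (765 − 73.975) + 520800 × (765 − 52)] × 10⁻⁶ = 1059.34 + 371.33 = 1430.67 kN·m.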